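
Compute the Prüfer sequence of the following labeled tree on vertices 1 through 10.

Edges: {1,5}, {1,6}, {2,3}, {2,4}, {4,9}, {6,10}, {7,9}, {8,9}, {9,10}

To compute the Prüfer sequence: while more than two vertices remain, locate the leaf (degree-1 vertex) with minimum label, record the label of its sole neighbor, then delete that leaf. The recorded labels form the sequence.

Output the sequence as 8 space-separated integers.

Step 1: leaves = {3,5,7,8}. Remove smallest leaf 3, emit neighbor 2.
Step 2: leaves = {2,5,7,8}. Remove smallest leaf 2, emit neighbor 4.
Step 3: leaves = {4,5,7,8}. Remove smallest leaf 4, emit neighbor 9.
Step 4: leaves = {5,7,8}. Remove smallest leaf 5, emit neighbor 1.
Step 5: leaves = {1,7,8}. Remove smallest leaf 1, emit neighbor 6.
Step 6: leaves = {6,7,8}. Remove smallest leaf 6, emit neighbor 10.
Step 7: leaves = {7,8,10}. Remove smallest leaf 7, emit neighbor 9.
Step 8: leaves = {8,10}. Remove smallest leaf 8, emit neighbor 9.
Done: 2 vertices remain (9, 10). Sequence = [2 4 9 1 6 10 9 9]

Answer: 2 4 9 1 6 10 9 9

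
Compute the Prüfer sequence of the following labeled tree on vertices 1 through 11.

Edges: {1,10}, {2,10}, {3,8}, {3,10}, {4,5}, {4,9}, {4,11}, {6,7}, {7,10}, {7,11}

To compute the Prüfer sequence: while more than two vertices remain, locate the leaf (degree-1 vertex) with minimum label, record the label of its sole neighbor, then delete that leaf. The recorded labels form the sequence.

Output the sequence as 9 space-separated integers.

Answer: 10 10 4 7 3 10 4 11 7

Derivation:
Step 1: leaves = {1,2,5,6,8,9}. Remove smallest leaf 1, emit neighbor 10.
Step 2: leaves = {2,5,6,8,9}. Remove smallest leaf 2, emit neighbor 10.
Step 3: leaves = {5,6,8,9}. Remove smallest leaf 5, emit neighbor 4.
Step 4: leaves = {6,8,9}. Remove smallest leaf 6, emit neighbor 7.
Step 5: leaves = {8,9}. Remove smallest leaf 8, emit neighbor 3.
Step 6: leaves = {3,9}. Remove smallest leaf 3, emit neighbor 10.
Step 7: leaves = {9,10}. Remove smallest leaf 9, emit neighbor 4.
Step 8: leaves = {4,10}. Remove smallest leaf 4, emit neighbor 11.
Step 9: leaves = {10,11}. Remove smallest leaf 10, emit neighbor 7.
Done: 2 vertices remain (7, 11). Sequence = [10 10 4 7 3 10 4 11 7]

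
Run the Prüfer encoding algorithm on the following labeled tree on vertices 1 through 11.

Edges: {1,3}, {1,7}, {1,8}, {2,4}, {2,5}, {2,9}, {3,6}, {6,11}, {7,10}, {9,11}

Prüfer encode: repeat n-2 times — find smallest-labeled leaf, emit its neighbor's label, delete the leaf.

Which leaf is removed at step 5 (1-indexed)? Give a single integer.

Answer: 9

Derivation:
Step 1: current leaves = {4,5,8,10}. Remove leaf 4 (neighbor: 2).
Step 2: current leaves = {5,8,10}. Remove leaf 5 (neighbor: 2).
Step 3: current leaves = {2,8,10}. Remove leaf 2 (neighbor: 9).
Step 4: current leaves = {8,9,10}. Remove leaf 8 (neighbor: 1).
Step 5: current leaves = {9,10}. Remove leaf 9 (neighbor: 11).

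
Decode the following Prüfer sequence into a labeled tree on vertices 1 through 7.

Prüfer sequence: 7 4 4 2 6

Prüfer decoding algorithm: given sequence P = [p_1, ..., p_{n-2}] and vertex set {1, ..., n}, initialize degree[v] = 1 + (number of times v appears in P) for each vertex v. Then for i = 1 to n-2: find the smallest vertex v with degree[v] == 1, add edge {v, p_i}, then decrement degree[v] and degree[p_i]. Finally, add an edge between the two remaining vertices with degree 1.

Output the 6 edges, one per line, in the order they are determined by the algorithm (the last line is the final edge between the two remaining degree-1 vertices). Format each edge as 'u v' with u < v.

Initial degrees: {1:1, 2:2, 3:1, 4:3, 5:1, 6:2, 7:2}
Step 1: smallest deg-1 vertex = 1, p_1 = 7. Add edge {1,7}. Now deg[1]=0, deg[7]=1.
Step 2: smallest deg-1 vertex = 3, p_2 = 4. Add edge {3,4}. Now deg[3]=0, deg[4]=2.
Step 3: smallest deg-1 vertex = 5, p_3 = 4. Add edge {4,5}. Now deg[5]=0, deg[4]=1.
Step 4: smallest deg-1 vertex = 4, p_4 = 2. Add edge {2,4}. Now deg[4]=0, deg[2]=1.
Step 5: smallest deg-1 vertex = 2, p_5 = 6. Add edge {2,6}. Now deg[2]=0, deg[6]=1.
Final: two remaining deg-1 vertices are 6, 7. Add edge {6,7}.

Answer: 1 7
3 4
4 5
2 4
2 6
6 7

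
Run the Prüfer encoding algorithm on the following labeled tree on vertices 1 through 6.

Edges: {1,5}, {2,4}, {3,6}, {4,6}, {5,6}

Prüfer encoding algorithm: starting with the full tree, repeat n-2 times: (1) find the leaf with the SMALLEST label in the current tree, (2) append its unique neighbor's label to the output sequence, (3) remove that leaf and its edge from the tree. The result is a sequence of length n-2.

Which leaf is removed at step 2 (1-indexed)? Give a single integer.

Answer: 2

Derivation:
Step 1: current leaves = {1,2,3}. Remove leaf 1 (neighbor: 5).
Step 2: current leaves = {2,3,5}. Remove leaf 2 (neighbor: 4).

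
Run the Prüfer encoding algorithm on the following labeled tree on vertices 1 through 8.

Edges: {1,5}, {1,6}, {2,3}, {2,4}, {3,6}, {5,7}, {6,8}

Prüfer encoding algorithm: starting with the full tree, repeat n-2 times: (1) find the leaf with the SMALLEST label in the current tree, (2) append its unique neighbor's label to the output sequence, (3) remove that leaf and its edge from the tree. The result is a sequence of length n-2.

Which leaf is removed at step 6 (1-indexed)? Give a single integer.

Answer: 1

Derivation:
Step 1: current leaves = {4,7,8}. Remove leaf 4 (neighbor: 2).
Step 2: current leaves = {2,7,8}. Remove leaf 2 (neighbor: 3).
Step 3: current leaves = {3,7,8}. Remove leaf 3 (neighbor: 6).
Step 4: current leaves = {7,8}. Remove leaf 7 (neighbor: 5).
Step 5: current leaves = {5,8}. Remove leaf 5 (neighbor: 1).
Step 6: current leaves = {1,8}. Remove leaf 1 (neighbor: 6).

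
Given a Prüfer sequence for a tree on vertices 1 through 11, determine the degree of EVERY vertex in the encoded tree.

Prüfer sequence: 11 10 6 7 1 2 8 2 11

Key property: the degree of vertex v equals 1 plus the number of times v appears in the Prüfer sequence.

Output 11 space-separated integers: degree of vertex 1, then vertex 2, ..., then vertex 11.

p_1 = 11: count[11] becomes 1
p_2 = 10: count[10] becomes 1
p_3 = 6: count[6] becomes 1
p_4 = 7: count[7] becomes 1
p_5 = 1: count[1] becomes 1
p_6 = 2: count[2] becomes 1
p_7 = 8: count[8] becomes 1
p_8 = 2: count[2] becomes 2
p_9 = 11: count[11] becomes 2
Degrees (1 + count): deg[1]=1+1=2, deg[2]=1+2=3, deg[3]=1+0=1, deg[4]=1+0=1, deg[5]=1+0=1, deg[6]=1+1=2, deg[7]=1+1=2, deg[8]=1+1=2, deg[9]=1+0=1, deg[10]=1+1=2, deg[11]=1+2=3

Answer: 2 3 1 1 1 2 2 2 1 2 3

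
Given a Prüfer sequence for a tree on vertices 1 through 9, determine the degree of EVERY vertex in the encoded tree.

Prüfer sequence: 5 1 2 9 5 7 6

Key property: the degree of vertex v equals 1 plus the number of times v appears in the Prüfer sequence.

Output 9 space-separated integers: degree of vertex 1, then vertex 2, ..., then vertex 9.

p_1 = 5: count[5] becomes 1
p_2 = 1: count[1] becomes 1
p_3 = 2: count[2] becomes 1
p_4 = 9: count[9] becomes 1
p_5 = 5: count[5] becomes 2
p_6 = 7: count[7] becomes 1
p_7 = 6: count[6] becomes 1
Degrees (1 + count): deg[1]=1+1=2, deg[2]=1+1=2, deg[3]=1+0=1, deg[4]=1+0=1, deg[5]=1+2=3, deg[6]=1+1=2, deg[7]=1+1=2, deg[8]=1+0=1, deg[9]=1+1=2

Answer: 2 2 1 1 3 2 2 1 2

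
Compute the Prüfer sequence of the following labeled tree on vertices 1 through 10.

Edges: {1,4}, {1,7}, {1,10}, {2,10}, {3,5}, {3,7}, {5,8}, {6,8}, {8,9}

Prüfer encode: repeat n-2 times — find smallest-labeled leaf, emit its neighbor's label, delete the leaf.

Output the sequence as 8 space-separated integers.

Answer: 10 1 8 8 5 3 7 1

Derivation:
Step 1: leaves = {2,4,6,9}. Remove smallest leaf 2, emit neighbor 10.
Step 2: leaves = {4,6,9,10}. Remove smallest leaf 4, emit neighbor 1.
Step 3: leaves = {6,9,10}. Remove smallest leaf 6, emit neighbor 8.
Step 4: leaves = {9,10}. Remove smallest leaf 9, emit neighbor 8.
Step 5: leaves = {8,10}. Remove smallest leaf 8, emit neighbor 5.
Step 6: leaves = {5,10}. Remove smallest leaf 5, emit neighbor 3.
Step 7: leaves = {3,10}. Remove smallest leaf 3, emit neighbor 7.
Step 8: leaves = {7,10}. Remove smallest leaf 7, emit neighbor 1.
Done: 2 vertices remain (1, 10). Sequence = [10 1 8 8 5 3 7 1]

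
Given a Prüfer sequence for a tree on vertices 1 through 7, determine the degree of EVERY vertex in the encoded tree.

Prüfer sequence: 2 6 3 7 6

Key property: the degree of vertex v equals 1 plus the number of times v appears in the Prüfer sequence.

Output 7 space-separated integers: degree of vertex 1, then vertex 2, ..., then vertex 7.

Answer: 1 2 2 1 1 3 2

Derivation:
p_1 = 2: count[2] becomes 1
p_2 = 6: count[6] becomes 1
p_3 = 3: count[3] becomes 1
p_4 = 7: count[7] becomes 1
p_5 = 6: count[6] becomes 2
Degrees (1 + count): deg[1]=1+0=1, deg[2]=1+1=2, deg[3]=1+1=2, deg[4]=1+0=1, deg[5]=1+0=1, deg[6]=1+2=3, deg[7]=1+1=2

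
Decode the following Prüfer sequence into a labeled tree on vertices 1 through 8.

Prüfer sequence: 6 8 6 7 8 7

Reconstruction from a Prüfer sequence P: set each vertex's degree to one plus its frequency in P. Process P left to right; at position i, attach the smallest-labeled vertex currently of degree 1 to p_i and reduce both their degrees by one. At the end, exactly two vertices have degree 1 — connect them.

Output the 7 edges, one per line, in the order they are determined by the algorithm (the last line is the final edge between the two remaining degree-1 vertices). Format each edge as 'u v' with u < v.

Answer: 1 6
2 8
3 6
4 7
5 8
6 7
7 8

Derivation:
Initial degrees: {1:1, 2:1, 3:1, 4:1, 5:1, 6:3, 7:3, 8:3}
Step 1: smallest deg-1 vertex = 1, p_1 = 6. Add edge {1,6}. Now deg[1]=0, deg[6]=2.
Step 2: smallest deg-1 vertex = 2, p_2 = 8. Add edge {2,8}. Now deg[2]=0, deg[8]=2.
Step 3: smallest deg-1 vertex = 3, p_3 = 6. Add edge {3,6}. Now deg[3]=0, deg[6]=1.
Step 4: smallest deg-1 vertex = 4, p_4 = 7. Add edge {4,7}. Now deg[4]=0, deg[7]=2.
Step 5: smallest deg-1 vertex = 5, p_5 = 8. Add edge {5,8}. Now deg[5]=0, deg[8]=1.
Step 6: smallest deg-1 vertex = 6, p_6 = 7. Add edge {6,7}. Now deg[6]=0, deg[7]=1.
Final: two remaining deg-1 vertices are 7, 8. Add edge {7,8}.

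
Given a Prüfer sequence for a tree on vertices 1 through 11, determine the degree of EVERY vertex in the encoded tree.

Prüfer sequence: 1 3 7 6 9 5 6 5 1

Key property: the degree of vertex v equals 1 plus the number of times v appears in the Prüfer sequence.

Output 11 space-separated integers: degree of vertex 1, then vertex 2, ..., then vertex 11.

p_1 = 1: count[1] becomes 1
p_2 = 3: count[3] becomes 1
p_3 = 7: count[7] becomes 1
p_4 = 6: count[6] becomes 1
p_5 = 9: count[9] becomes 1
p_6 = 5: count[5] becomes 1
p_7 = 6: count[6] becomes 2
p_8 = 5: count[5] becomes 2
p_9 = 1: count[1] becomes 2
Degrees (1 + count): deg[1]=1+2=3, deg[2]=1+0=1, deg[3]=1+1=2, deg[4]=1+0=1, deg[5]=1+2=3, deg[6]=1+2=3, deg[7]=1+1=2, deg[8]=1+0=1, deg[9]=1+1=2, deg[10]=1+0=1, deg[11]=1+0=1

Answer: 3 1 2 1 3 3 2 1 2 1 1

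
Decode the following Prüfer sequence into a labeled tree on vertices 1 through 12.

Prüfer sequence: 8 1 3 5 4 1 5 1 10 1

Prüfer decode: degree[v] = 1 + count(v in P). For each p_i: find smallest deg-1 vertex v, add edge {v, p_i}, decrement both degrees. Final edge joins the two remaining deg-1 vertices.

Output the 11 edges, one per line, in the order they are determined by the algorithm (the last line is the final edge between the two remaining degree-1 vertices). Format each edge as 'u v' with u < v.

Answer: 2 8
1 6
3 7
3 5
4 8
1 4
5 9
1 5
10 11
1 10
1 12

Derivation:
Initial degrees: {1:5, 2:1, 3:2, 4:2, 5:3, 6:1, 7:1, 8:2, 9:1, 10:2, 11:1, 12:1}
Step 1: smallest deg-1 vertex = 2, p_1 = 8. Add edge {2,8}. Now deg[2]=0, deg[8]=1.
Step 2: smallest deg-1 vertex = 6, p_2 = 1. Add edge {1,6}. Now deg[6]=0, deg[1]=4.
Step 3: smallest deg-1 vertex = 7, p_3 = 3. Add edge {3,7}. Now deg[7]=0, deg[3]=1.
Step 4: smallest deg-1 vertex = 3, p_4 = 5. Add edge {3,5}. Now deg[3]=0, deg[5]=2.
Step 5: smallest deg-1 vertex = 8, p_5 = 4. Add edge {4,8}. Now deg[8]=0, deg[4]=1.
Step 6: smallest deg-1 vertex = 4, p_6 = 1. Add edge {1,4}. Now deg[4]=0, deg[1]=3.
Step 7: smallest deg-1 vertex = 9, p_7 = 5. Add edge {5,9}. Now deg[9]=0, deg[5]=1.
Step 8: smallest deg-1 vertex = 5, p_8 = 1. Add edge {1,5}. Now deg[5]=0, deg[1]=2.
Step 9: smallest deg-1 vertex = 11, p_9 = 10. Add edge {10,11}. Now deg[11]=0, deg[10]=1.
Step 10: smallest deg-1 vertex = 10, p_10 = 1. Add edge {1,10}. Now deg[10]=0, deg[1]=1.
Final: two remaining deg-1 vertices are 1, 12. Add edge {1,12}.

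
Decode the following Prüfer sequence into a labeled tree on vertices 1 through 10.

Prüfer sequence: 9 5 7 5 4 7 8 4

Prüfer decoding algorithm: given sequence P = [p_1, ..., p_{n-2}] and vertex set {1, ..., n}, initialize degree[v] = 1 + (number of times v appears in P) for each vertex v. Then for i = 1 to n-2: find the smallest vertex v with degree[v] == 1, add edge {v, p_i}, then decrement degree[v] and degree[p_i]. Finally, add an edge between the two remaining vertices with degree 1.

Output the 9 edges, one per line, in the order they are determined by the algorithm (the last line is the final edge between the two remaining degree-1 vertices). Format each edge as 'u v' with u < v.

Initial degrees: {1:1, 2:1, 3:1, 4:3, 5:3, 6:1, 7:3, 8:2, 9:2, 10:1}
Step 1: smallest deg-1 vertex = 1, p_1 = 9. Add edge {1,9}. Now deg[1]=0, deg[9]=1.
Step 2: smallest deg-1 vertex = 2, p_2 = 5. Add edge {2,5}. Now deg[2]=0, deg[5]=2.
Step 3: smallest deg-1 vertex = 3, p_3 = 7. Add edge {3,7}. Now deg[3]=0, deg[7]=2.
Step 4: smallest deg-1 vertex = 6, p_4 = 5. Add edge {5,6}. Now deg[6]=0, deg[5]=1.
Step 5: smallest deg-1 vertex = 5, p_5 = 4. Add edge {4,5}. Now deg[5]=0, deg[4]=2.
Step 6: smallest deg-1 vertex = 9, p_6 = 7. Add edge {7,9}. Now deg[9]=0, deg[7]=1.
Step 7: smallest deg-1 vertex = 7, p_7 = 8. Add edge {7,8}. Now deg[7]=0, deg[8]=1.
Step 8: smallest deg-1 vertex = 8, p_8 = 4. Add edge {4,8}. Now deg[8]=0, deg[4]=1.
Final: two remaining deg-1 vertices are 4, 10. Add edge {4,10}.

Answer: 1 9
2 5
3 7
5 6
4 5
7 9
7 8
4 8
4 10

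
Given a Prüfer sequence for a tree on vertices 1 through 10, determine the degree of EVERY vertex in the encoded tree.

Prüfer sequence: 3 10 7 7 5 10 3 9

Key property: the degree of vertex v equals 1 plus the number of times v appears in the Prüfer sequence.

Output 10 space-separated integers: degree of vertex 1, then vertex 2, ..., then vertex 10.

Answer: 1 1 3 1 2 1 3 1 2 3

Derivation:
p_1 = 3: count[3] becomes 1
p_2 = 10: count[10] becomes 1
p_3 = 7: count[7] becomes 1
p_4 = 7: count[7] becomes 2
p_5 = 5: count[5] becomes 1
p_6 = 10: count[10] becomes 2
p_7 = 3: count[3] becomes 2
p_8 = 9: count[9] becomes 1
Degrees (1 + count): deg[1]=1+0=1, deg[2]=1+0=1, deg[3]=1+2=3, deg[4]=1+0=1, deg[5]=1+1=2, deg[6]=1+0=1, deg[7]=1+2=3, deg[8]=1+0=1, deg[9]=1+1=2, deg[10]=1+2=3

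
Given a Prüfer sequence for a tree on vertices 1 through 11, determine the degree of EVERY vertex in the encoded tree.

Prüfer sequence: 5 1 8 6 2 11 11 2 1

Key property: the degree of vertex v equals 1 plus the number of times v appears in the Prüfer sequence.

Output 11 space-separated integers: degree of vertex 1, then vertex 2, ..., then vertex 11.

Answer: 3 3 1 1 2 2 1 2 1 1 3

Derivation:
p_1 = 5: count[5] becomes 1
p_2 = 1: count[1] becomes 1
p_3 = 8: count[8] becomes 1
p_4 = 6: count[6] becomes 1
p_5 = 2: count[2] becomes 1
p_6 = 11: count[11] becomes 1
p_7 = 11: count[11] becomes 2
p_8 = 2: count[2] becomes 2
p_9 = 1: count[1] becomes 2
Degrees (1 + count): deg[1]=1+2=3, deg[2]=1+2=3, deg[3]=1+0=1, deg[4]=1+0=1, deg[5]=1+1=2, deg[6]=1+1=2, deg[7]=1+0=1, deg[8]=1+1=2, deg[9]=1+0=1, deg[10]=1+0=1, deg[11]=1+2=3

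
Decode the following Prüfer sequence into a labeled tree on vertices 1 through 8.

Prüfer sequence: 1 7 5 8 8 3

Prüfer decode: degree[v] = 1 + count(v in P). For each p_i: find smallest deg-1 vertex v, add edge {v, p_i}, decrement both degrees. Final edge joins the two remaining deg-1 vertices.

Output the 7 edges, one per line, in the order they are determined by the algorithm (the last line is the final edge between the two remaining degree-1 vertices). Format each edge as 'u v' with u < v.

Answer: 1 2
1 7
4 5
5 8
6 8
3 7
3 8

Derivation:
Initial degrees: {1:2, 2:1, 3:2, 4:1, 5:2, 6:1, 7:2, 8:3}
Step 1: smallest deg-1 vertex = 2, p_1 = 1. Add edge {1,2}. Now deg[2]=0, deg[1]=1.
Step 2: smallest deg-1 vertex = 1, p_2 = 7. Add edge {1,7}. Now deg[1]=0, deg[7]=1.
Step 3: smallest deg-1 vertex = 4, p_3 = 5. Add edge {4,5}. Now deg[4]=0, deg[5]=1.
Step 4: smallest deg-1 vertex = 5, p_4 = 8. Add edge {5,8}. Now deg[5]=0, deg[8]=2.
Step 5: smallest deg-1 vertex = 6, p_5 = 8. Add edge {6,8}. Now deg[6]=0, deg[8]=1.
Step 6: smallest deg-1 vertex = 7, p_6 = 3. Add edge {3,7}. Now deg[7]=0, deg[3]=1.
Final: two remaining deg-1 vertices are 3, 8. Add edge {3,8}.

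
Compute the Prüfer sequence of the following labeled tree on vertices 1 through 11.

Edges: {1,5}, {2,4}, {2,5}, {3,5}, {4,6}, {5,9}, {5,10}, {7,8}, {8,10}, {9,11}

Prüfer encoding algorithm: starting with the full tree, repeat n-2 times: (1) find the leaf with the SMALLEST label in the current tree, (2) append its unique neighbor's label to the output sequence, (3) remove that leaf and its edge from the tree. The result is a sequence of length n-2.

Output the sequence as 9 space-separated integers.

Step 1: leaves = {1,3,6,7,11}. Remove smallest leaf 1, emit neighbor 5.
Step 2: leaves = {3,6,7,11}. Remove smallest leaf 3, emit neighbor 5.
Step 3: leaves = {6,7,11}. Remove smallest leaf 6, emit neighbor 4.
Step 4: leaves = {4,7,11}. Remove smallest leaf 4, emit neighbor 2.
Step 5: leaves = {2,7,11}. Remove smallest leaf 2, emit neighbor 5.
Step 6: leaves = {7,11}. Remove smallest leaf 7, emit neighbor 8.
Step 7: leaves = {8,11}. Remove smallest leaf 8, emit neighbor 10.
Step 8: leaves = {10,11}. Remove smallest leaf 10, emit neighbor 5.
Step 9: leaves = {5,11}. Remove smallest leaf 5, emit neighbor 9.
Done: 2 vertices remain (9, 11). Sequence = [5 5 4 2 5 8 10 5 9]

Answer: 5 5 4 2 5 8 10 5 9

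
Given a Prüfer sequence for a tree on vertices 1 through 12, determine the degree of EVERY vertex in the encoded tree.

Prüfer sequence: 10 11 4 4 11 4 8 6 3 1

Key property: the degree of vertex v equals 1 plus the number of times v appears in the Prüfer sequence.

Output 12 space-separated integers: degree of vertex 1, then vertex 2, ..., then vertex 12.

p_1 = 10: count[10] becomes 1
p_2 = 11: count[11] becomes 1
p_3 = 4: count[4] becomes 1
p_4 = 4: count[4] becomes 2
p_5 = 11: count[11] becomes 2
p_6 = 4: count[4] becomes 3
p_7 = 8: count[8] becomes 1
p_8 = 6: count[6] becomes 1
p_9 = 3: count[3] becomes 1
p_10 = 1: count[1] becomes 1
Degrees (1 + count): deg[1]=1+1=2, deg[2]=1+0=1, deg[3]=1+1=2, deg[4]=1+3=4, deg[5]=1+0=1, deg[6]=1+1=2, deg[7]=1+0=1, deg[8]=1+1=2, deg[9]=1+0=1, deg[10]=1+1=2, deg[11]=1+2=3, deg[12]=1+0=1

Answer: 2 1 2 4 1 2 1 2 1 2 3 1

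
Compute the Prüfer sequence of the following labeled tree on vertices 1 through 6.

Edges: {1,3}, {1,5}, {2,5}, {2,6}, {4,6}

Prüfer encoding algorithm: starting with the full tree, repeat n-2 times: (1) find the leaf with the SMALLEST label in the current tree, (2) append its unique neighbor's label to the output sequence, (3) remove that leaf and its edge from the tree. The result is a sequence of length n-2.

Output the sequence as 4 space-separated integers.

Answer: 1 5 6 2

Derivation:
Step 1: leaves = {3,4}. Remove smallest leaf 3, emit neighbor 1.
Step 2: leaves = {1,4}. Remove smallest leaf 1, emit neighbor 5.
Step 3: leaves = {4,5}. Remove smallest leaf 4, emit neighbor 6.
Step 4: leaves = {5,6}. Remove smallest leaf 5, emit neighbor 2.
Done: 2 vertices remain (2, 6). Sequence = [1 5 6 2]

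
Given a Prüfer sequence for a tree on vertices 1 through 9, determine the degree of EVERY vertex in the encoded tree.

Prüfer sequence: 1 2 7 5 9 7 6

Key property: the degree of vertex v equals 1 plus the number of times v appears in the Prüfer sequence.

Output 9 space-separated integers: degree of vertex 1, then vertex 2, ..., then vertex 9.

p_1 = 1: count[1] becomes 1
p_2 = 2: count[2] becomes 1
p_3 = 7: count[7] becomes 1
p_4 = 5: count[5] becomes 1
p_5 = 9: count[9] becomes 1
p_6 = 7: count[7] becomes 2
p_7 = 6: count[6] becomes 1
Degrees (1 + count): deg[1]=1+1=2, deg[2]=1+1=2, deg[3]=1+0=1, deg[4]=1+0=1, deg[5]=1+1=2, deg[6]=1+1=2, deg[7]=1+2=3, deg[8]=1+0=1, deg[9]=1+1=2

Answer: 2 2 1 1 2 2 3 1 2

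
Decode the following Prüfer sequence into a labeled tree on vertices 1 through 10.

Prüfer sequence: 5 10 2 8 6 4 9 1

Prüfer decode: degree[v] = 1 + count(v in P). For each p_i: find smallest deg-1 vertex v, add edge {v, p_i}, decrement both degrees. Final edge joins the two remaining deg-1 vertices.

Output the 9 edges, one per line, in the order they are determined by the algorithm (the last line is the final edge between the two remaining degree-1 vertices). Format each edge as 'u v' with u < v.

Initial degrees: {1:2, 2:2, 3:1, 4:2, 5:2, 6:2, 7:1, 8:2, 9:2, 10:2}
Step 1: smallest deg-1 vertex = 3, p_1 = 5. Add edge {3,5}. Now deg[3]=0, deg[5]=1.
Step 2: smallest deg-1 vertex = 5, p_2 = 10. Add edge {5,10}. Now deg[5]=0, deg[10]=1.
Step 3: smallest deg-1 vertex = 7, p_3 = 2. Add edge {2,7}. Now deg[7]=0, deg[2]=1.
Step 4: smallest deg-1 vertex = 2, p_4 = 8. Add edge {2,8}. Now deg[2]=0, deg[8]=1.
Step 5: smallest deg-1 vertex = 8, p_5 = 6. Add edge {6,8}. Now deg[8]=0, deg[6]=1.
Step 6: smallest deg-1 vertex = 6, p_6 = 4. Add edge {4,6}. Now deg[6]=0, deg[4]=1.
Step 7: smallest deg-1 vertex = 4, p_7 = 9. Add edge {4,9}. Now deg[4]=0, deg[9]=1.
Step 8: smallest deg-1 vertex = 9, p_8 = 1. Add edge {1,9}. Now deg[9]=0, deg[1]=1.
Final: two remaining deg-1 vertices are 1, 10. Add edge {1,10}.

Answer: 3 5
5 10
2 7
2 8
6 8
4 6
4 9
1 9
1 10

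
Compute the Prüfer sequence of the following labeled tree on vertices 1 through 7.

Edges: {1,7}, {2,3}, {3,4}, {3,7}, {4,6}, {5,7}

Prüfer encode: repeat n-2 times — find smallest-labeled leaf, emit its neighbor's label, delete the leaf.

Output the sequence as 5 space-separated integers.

Step 1: leaves = {1,2,5,6}. Remove smallest leaf 1, emit neighbor 7.
Step 2: leaves = {2,5,6}. Remove smallest leaf 2, emit neighbor 3.
Step 3: leaves = {5,6}. Remove smallest leaf 5, emit neighbor 7.
Step 4: leaves = {6,7}. Remove smallest leaf 6, emit neighbor 4.
Step 5: leaves = {4,7}. Remove smallest leaf 4, emit neighbor 3.
Done: 2 vertices remain (3, 7). Sequence = [7 3 7 4 3]

Answer: 7 3 7 4 3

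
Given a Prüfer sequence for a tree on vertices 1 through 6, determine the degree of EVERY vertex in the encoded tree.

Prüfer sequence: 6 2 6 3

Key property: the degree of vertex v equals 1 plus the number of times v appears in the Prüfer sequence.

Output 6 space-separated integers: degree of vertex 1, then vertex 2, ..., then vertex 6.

p_1 = 6: count[6] becomes 1
p_2 = 2: count[2] becomes 1
p_3 = 6: count[6] becomes 2
p_4 = 3: count[3] becomes 1
Degrees (1 + count): deg[1]=1+0=1, deg[2]=1+1=2, deg[3]=1+1=2, deg[4]=1+0=1, deg[5]=1+0=1, deg[6]=1+2=3

Answer: 1 2 2 1 1 3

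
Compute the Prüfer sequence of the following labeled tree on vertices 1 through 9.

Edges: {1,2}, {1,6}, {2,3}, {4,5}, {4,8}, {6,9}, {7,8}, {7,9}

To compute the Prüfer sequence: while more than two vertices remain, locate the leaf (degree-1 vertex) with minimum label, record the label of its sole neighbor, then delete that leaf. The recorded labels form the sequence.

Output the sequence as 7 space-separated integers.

Step 1: leaves = {3,5}. Remove smallest leaf 3, emit neighbor 2.
Step 2: leaves = {2,5}. Remove smallest leaf 2, emit neighbor 1.
Step 3: leaves = {1,5}. Remove smallest leaf 1, emit neighbor 6.
Step 4: leaves = {5,6}. Remove smallest leaf 5, emit neighbor 4.
Step 5: leaves = {4,6}. Remove smallest leaf 4, emit neighbor 8.
Step 6: leaves = {6,8}. Remove smallest leaf 6, emit neighbor 9.
Step 7: leaves = {8,9}. Remove smallest leaf 8, emit neighbor 7.
Done: 2 vertices remain (7, 9). Sequence = [2 1 6 4 8 9 7]

Answer: 2 1 6 4 8 9 7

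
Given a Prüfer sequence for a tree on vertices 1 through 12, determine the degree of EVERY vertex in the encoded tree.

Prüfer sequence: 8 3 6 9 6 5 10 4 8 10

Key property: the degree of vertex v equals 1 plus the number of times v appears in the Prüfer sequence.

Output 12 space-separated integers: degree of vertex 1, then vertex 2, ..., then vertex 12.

Answer: 1 1 2 2 2 3 1 3 2 3 1 1

Derivation:
p_1 = 8: count[8] becomes 1
p_2 = 3: count[3] becomes 1
p_3 = 6: count[6] becomes 1
p_4 = 9: count[9] becomes 1
p_5 = 6: count[6] becomes 2
p_6 = 5: count[5] becomes 1
p_7 = 10: count[10] becomes 1
p_8 = 4: count[4] becomes 1
p_9 = 8: count[8] becomes 2
p_10 = 10: count[10] becomes 2
Degrees (1 + count): deg[1]=1+0=1, deg[2]=1+0=1, deg[3]=1+1=2, deg[4]=1+1=2, deg[5]=1+1=2, deg[6]=1+2=3, deg[7]=1+0=1, deg[8]=1+2=3, deg[9]=1+1=2, deg[10]=1+2=3, deg[11]=1+0=1, deg[12]=1+0=1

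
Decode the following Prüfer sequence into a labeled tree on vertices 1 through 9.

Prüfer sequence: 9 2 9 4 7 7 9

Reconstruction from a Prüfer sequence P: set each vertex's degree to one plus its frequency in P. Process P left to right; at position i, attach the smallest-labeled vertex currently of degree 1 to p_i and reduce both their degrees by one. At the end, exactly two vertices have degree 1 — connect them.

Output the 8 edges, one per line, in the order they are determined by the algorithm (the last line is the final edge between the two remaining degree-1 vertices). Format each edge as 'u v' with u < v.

Initial degrees: {1:1, 2:2, 3:1, 4:2, 5:1, 6:1, 7:3, 8:1, 9:4}
Step 1: smallest deg-1 vertex = 1, p_1 = 9. Add edge {1,9}. Now deg[1]=0, deg[9]=3.
Step 2: smallest deg-1 vertex = 3, p_2 = 2. Add edge {2,3}. Now deg[3]=0, deg[2]=1.
Step 3: smallest deg-1 vertex = 2, p_3 = 9. Add edge {2,9}. Now deg[2]=0, deg[9]=2.
Step 4: smallest deg-1 vertex = 5, p_4 = 4. Add edge {4,5}. Now deg[5]=0, deg[4]=1.
Step 5: smallest deg-1 vertex = 4, p_5 = 7. Add edge {4,7}. Now deg[4]=0, deg[7]=2.
Step 6: smallest deg-1 vertex = 6, p_6 = 7. Add edge {6,7}. Now deg[6]=0, deg[7]=1.
Step 7: smallest deg-1 vertex = 7, p_7 = 9. Add edge {7,9}. Now deg[7]=0, deg[9]=1.
Final: two remaining deg-1 vertices are 8, 9. Add edge {8,9}.

Answer: 1 9
2 3
2 9
4 5
4 7
6 7
7 9
8 9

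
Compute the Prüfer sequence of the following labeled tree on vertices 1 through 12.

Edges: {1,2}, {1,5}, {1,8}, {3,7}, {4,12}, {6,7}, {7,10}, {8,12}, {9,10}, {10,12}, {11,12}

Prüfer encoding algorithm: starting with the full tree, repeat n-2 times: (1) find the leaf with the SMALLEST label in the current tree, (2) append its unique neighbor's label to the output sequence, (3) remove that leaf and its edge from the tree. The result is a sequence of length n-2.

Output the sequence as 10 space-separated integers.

Step 1: leaves = {2,3,4,5,6,9,11}. Remove smallest leaf 2, emit neighbor 1.
Step 2: leaves = {3,4,5,6,9,11}. Remove smallest leaf 3, emit neighbor 7.
Step 3: leaves = {4,5,6,9,11}. Remove smallest leaf 4, emit neighbor 12.
Step 4: leaves = {5,6,9,11}. Remove smallest leaf 5, emit neighbor 1.
Step 5: leaves = {1,6,9,11}. Remove smallest leaf 1, emit neighbor 8.
Step 6: leaves = {6,8,9,11}. Remove smallest leaf 6, emit neighbor 7.
Step 7: leaves = {7,8,9,11}. Remove smallest leaf 7, emit neighbor 10.
Step 8: leaves = {8,9,11}. Remove smallest leaf 8, emit neighbor 12.
Step 9: leaves = {9,11}. Remove smallest leaf 9, emit neighbor 10.
Step 10: leaves = {10,11}. Remove smallest leaf 10, emit neighbor 12.
Done: 2 vertices remain (11, 12). Sequence = [1 7 12 1 8 7 10 12 10 12]

Answer: 1 7 12 1 8 7 10 12 10 12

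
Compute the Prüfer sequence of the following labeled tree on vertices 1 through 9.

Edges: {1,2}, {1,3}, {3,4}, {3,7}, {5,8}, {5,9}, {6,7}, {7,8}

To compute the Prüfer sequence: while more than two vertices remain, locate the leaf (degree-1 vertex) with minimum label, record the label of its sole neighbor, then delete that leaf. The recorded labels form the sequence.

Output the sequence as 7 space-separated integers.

Answer: 1 3 3 7 7 8 5

Derivation:
Step 1: leaves = {2,4,6,9}. Remove smallest leaf 2, emit neighbor 1.
Step 2: leaves = {1,4,6,9}. Remove smallest leaf 1, emit neighbor 3.
Step 3: leaves = {4,6,9}. Remove smallest leaf 4, emit neighbor 3.
Step 4: leaves = {3,6,9}. Remove smallest leaf 3, emit neighbor 7.
Step 5: leaves = {6,9}. Remove smallest leaf 6, emit neighbor 7.
Step 6: leaves = {7,9}. Remove smallest leaf 7, emit neighbor 8.
Step 7: leaves = {8,9}. Remove smallest leaf 8, emit neighbor 5.
Done: 2 vertices remain (5, 9). Sequence = [1 3 3 7 7 8 5]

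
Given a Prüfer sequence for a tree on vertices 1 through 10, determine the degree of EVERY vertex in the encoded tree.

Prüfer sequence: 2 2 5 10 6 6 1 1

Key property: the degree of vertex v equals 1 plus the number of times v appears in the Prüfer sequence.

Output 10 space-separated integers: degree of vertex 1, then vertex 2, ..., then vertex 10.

Answer: 3 3 1 1 2 3 1 1 1 2

Derivation:
p_1 = 2: count[2] becomes 1
p_2 = 2: count[2] becomes 2
p_3 = 5: count[5] becomes 1
p_4 = 10: count[10] becomes 1
p_5 = 6: count[6] becomes 1
p_6 = 6: count[6] becomes 2
p_7 = 1: count[1] becomes 1
p_8 = 1: count[1] becomes 2
Degrees (1 + count): deg[1]=1+2=3, deg[2]=1+2=3, deg[3]=1+0=1, deg[4]=1+0=1, deg[5]=1+1=2, deg[6]=1+2=3, deg[7]=1+0=1, deg[8]=1+0=1, deg[9]=1+0=1, deg[10]=1+1=2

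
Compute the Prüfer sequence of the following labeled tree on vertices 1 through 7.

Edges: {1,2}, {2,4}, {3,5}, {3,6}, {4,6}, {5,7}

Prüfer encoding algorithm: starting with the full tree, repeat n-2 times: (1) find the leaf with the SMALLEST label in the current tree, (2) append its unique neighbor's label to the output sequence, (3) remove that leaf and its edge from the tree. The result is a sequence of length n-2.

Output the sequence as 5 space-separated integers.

Answer: 2 4 6 3 5

Derivation:
Step 1: leaves = {1,7}. Remove smallest leaf 1, emit neighbor 2.
Step 2: leaves = {2,7}. Remove smallest leaf 2, emit neighbor 4.
Step 3: leaves = {4,7}. Remove smallest leaf 4, emit neighbor 6.
Step 4: leaves = {6,7}. Remove smallest leaf 6, emit neighbor 3.
Step 5: leaves = {3,7}. Remove smallest leaf 3, emit neighbor 5.
Done: 2 vertices remain (5, 7). Sequence = [2 4 6 3 5]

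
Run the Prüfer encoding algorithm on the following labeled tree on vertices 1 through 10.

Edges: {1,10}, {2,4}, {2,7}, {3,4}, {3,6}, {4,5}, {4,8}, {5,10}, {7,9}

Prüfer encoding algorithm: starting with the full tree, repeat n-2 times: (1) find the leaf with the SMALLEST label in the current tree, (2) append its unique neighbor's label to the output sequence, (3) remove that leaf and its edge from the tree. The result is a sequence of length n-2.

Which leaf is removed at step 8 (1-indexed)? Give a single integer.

Answer: 4

Derivation:
Step 1: current leaves = {1,6,8,9}. Remove leaf 1 (neighbor: 10).
Step 2: current leaves = {6,8,9,10}. Remove leaf 6 (neighbor: 3).
Step 3: current leaves = {3,8,9,10}. Remove leaf 3 (neighbor: 4).
Step 4: current leaves = {8,9,10}. Remove leaf 8 (neighbor: 4).
Step 5: current leaves = {9,10}. Remove leaf 9 (neighbor: 7).
Step 6: current leaves = {7,10}. Remove leaf 7 (neighbor: 2).
Step 7: current leaves = {2,10}. Remove leaf 2 (neighbor: 4).
Step 8: current leaves = {4,10}. Remove leaf 4 (neighbor: 5).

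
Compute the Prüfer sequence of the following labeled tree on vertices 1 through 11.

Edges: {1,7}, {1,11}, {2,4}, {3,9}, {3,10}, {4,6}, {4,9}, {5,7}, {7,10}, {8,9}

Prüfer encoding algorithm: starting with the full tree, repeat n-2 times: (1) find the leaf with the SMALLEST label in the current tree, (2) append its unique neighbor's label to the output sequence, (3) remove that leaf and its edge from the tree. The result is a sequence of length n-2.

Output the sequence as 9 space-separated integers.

Answer: 4 7 4 9 9 3 10 7 1

Derivation:
Step 1: leaves = {2,5,6,8,11}. Remove smallest leaf 2, emit neighbor 4.
Step 2: leaves = {5,6,8,11}. Remove smallest leaf 5, emit neighbor 7.
Step 3: leaves = {6,8,11}. Remove smallest leaf 6, emit neighbor 4.
Step 4: leaves = {4,8,11}. Remove smallest leaf 4, emit neighbor 9.
Step 5: leaves = {8,11}. Remove smallest leaf 8, emit neighbor 9.
Step 6: leaves = {9,11}. Remove smallest leaf 9, emit neighbor 3.
Step 7: leaves = {3,11}. Remove smallest leaf 3, emit neighbor 10.
Step 8: leaves = {10,11}. Remove smallest leaf 10, emit neighbor 7.
Step 9: leaves = {7,11}. Remove smallest leaf 7, emit neighbor 1.
Done: 2 vertices remain (1, 11). Sequence = [4 7 4 9 9 3 10 7 1]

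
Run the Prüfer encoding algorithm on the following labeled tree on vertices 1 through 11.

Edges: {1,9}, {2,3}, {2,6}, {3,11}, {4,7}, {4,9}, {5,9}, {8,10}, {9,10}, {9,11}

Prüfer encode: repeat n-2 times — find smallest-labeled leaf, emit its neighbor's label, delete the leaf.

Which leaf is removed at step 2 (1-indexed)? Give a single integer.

Step 1: current leaves = {1,5,6,7,8}. Remove leaf 1 (neighbor: 9).
Step 2: current leaves = {5,6,7,8}. Remove leaf 5 (neighbor: 9).

Answer: 5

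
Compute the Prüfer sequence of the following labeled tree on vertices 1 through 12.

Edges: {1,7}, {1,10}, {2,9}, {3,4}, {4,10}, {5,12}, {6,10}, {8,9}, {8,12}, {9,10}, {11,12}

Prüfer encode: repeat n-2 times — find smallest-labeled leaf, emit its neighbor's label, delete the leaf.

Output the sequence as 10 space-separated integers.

Answer: 9 4 10 12 10 1 10 9 8 12

Derivation:
Step 1: leaves = {2,3,5,6,7,11}. Remove smallest leaf 2, emit neighbor 9.
Step 2: leaves = {3,5,6,7,11}. Remove smallest leaf 3, emit neighbor 4.
Step 3: leaves = {4,5,6,7,11}. Remove smallest leaf 4, emit neighbor 10.
Step 4: leaves = {5,6,7,11}. Remove smallest leaf 5, emit neighbor 12.
Step 5: leaves = {6,7,11}. Remove smallest leaf 6, emit neighbor 10.
Step 6: leaves = {7,11}. Remove smallest leaf 7, emit neighbor 1.
Step 7: leaves = {1,11}. Remove smallest leaf 1, emit neighbor 10.
Step 8: leaves = {10,11}. Remove smallest leaf 10, emit neighbor 9.
Step 9: leaves = {9,11}. Remove smallest leaf 9, emit neighbor 8.
Step 10: leaves = {8,11}. Remove smallest leaf 8, emit neighbor 12.
Done: 2 vertices remain (11, 12). Sequence = [9 4 10 12 10 1 10 9 8 12]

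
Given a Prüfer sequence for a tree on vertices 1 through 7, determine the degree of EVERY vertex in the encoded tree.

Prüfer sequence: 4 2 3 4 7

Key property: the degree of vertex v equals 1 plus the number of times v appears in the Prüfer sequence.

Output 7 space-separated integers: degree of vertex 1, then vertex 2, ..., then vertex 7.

p_1 = 4: count[4] becomes 1
p_2 = 2: count[2] becomes 1
p_3 = 3: count[3] becomes 1
p_4 = 4: count[4] becomes 2
p_5 = 7: count[7] becomes 1
Degrees (1 + count): deg[1]=1+0=1, deg[2]=1+1=2, deg[3]=1+1=2, deg[4]=1+2=3, deg[5]=1+0=1, deg[6]=1+0=1, deg[7]=1+1=2

Answer: 1 2 2 3 1 1 2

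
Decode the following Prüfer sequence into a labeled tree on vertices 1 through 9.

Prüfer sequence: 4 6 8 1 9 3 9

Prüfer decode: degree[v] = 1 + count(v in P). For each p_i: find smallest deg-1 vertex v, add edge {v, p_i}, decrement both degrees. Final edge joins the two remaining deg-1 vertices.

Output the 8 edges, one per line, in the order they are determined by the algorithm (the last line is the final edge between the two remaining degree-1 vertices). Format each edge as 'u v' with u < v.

Answer: 2 4
4 6
5 8
1 6
1 9
3 7
3 9
8 9

Derivation:
Initial degrees: {1:2, 2:1, 3:2, 4:2, 5:1, 6:2, 7:1, 8:2, 9:3}
Step 1: smallest deg-1 vertex = 2, p_1 = 4. Add edge {2,4}. Now deg[2]=0, deg[4]=1.
Step 2: smallest deg-1 vertex = 4, p_2 = 6. Add edge {4,6}. Now deg[4]=0, deg[6]=1.
Step 3: smallest deg-1 vertex = 5, p_3 = 8. Add edge {5,8}. Now deg[5]=0, deg[8]=1.
Step 4: smallest deg-1 vertex = 6, p_4 = 1. Add edge {1,6}. Now deg[6]=0, deg[1]=1.
Step 5: smallest deg-1 vertex = 1, p_5 = 9. Add edge {1,9}. Now deg[1]=0, deg[9]=2.
Step 6: smallest deg-1 vertex = 7, p_6 = 3. Add edge {3,7}. Now deg[7]=0, deg[3]=1.
Step 7: smallest deg-1 vertex = 3, p_7 = 9. Add edge {3,9}. Now deg[3]=0, deg[9]=1.
Final: two remaining deg-1 vertices are 8, 9. Add edge {8,9}.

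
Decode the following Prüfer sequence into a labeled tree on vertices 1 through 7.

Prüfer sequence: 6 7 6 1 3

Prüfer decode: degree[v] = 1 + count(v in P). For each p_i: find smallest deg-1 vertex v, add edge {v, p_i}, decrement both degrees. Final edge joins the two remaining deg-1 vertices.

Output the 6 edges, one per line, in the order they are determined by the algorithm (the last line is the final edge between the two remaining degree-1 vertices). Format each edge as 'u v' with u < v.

Initial degrees: {1:2, 2:1, 3:2, 4:1, 5:1, 6:3, 7:2}
Step 1: smallest deg-1 vertex = 2, p_1 = 6. Add edge {2,6}. Now deg[2]=0, deg[6]=2.
Step 2: smallest deg-1 vertex = 4, p_2 = 7. Add edge {4,7}. Now deg[4]=0, deg[7]=1.
Step 3: smallest deg-1 vertex = 5, p_3 = 6. Add edge {5,6}. Now deg[5]=0, deg[6]=1.
Step 4: smallest deg-1 vertex = 6, p_4 = 1. Add edge {1,6}. Now deg[6]=0, deg[1]=1.
Step 5: smallest deg-1 vertex = 1, p_5 = 3. Add edge {1,3}. Now deg[1]=0, deg[3]=1.
Final: two remaining deg-1 vertices are 3, 7. Add edge {3,7}.

Answer: 2 6
4 7
5 6
1 6
1 3
3 7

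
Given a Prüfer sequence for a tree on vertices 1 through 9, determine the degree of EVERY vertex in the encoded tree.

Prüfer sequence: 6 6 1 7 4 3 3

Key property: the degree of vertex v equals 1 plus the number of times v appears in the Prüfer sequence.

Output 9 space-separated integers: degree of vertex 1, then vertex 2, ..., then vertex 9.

Answer: 2 1 3 2 1 3 2 1 1

Derivation:
p_1 = 6: count[6] becomes 1
p_2 = 6: count[6] becomes 2
p_3 = 1: count[1] becomes 1
p_4 = 7: count[7] becomes 1
p_5 = 4: count[4] becomes 1
p_6 = 3: count[3] becomes 1
p_7 = 3: count[3] becomes 2
Degrees (1 + count): deg[1]=1+1=2, deg[2]=1+0=1, deg[3]=1+2=3, deg[4]=1+1=2, deg[5]=1+0=1, deg[6]=1+2=3, deg[7]=1+1=2, deg[8]=1+0=1, deg[9]=1+0=1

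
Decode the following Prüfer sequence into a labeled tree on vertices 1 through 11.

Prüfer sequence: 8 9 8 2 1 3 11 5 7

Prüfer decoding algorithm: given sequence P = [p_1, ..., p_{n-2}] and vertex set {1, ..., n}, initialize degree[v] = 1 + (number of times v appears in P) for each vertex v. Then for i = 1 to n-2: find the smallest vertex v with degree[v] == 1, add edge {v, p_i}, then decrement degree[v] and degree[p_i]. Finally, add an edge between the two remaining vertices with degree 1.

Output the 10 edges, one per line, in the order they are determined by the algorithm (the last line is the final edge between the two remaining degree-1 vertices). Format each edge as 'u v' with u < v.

Initial degrees: {1:2, 2:2, 3:2, 4:1, 5:2, 6:1, 7:2, 8:3, 9:2, 10:1, 11:2}
Step 1: smallest deg-1 vertex = 4, p_1 = 8. Add edge {4,8}. Now deg[4]=0, deg[8]=2.
Step 2: smallest deg-1 vertex = 6, p_2 = 9. Add edge {6,9}. Now deg[6]=0, deg[9]=1.
Step 3: smallest deg-1 vertex = 9, p_3 = 8. Add edge {8,9}. Now deg[9]=0, deg[8]=1.
Step 4: smallest deg-1 vertex = 8, p_4 = 2. Add edge {2,8}. Now deg[8]=0, deg[2]=1.
Step 5: smallest deg-1 vertex = 2, p_5 = 1. Add edge {1,2}. Now deg[2]=0, deg[1]=1.
Step 6: smallest deg-1 vertex = 1, p_6 = 3. Add edge {1,3}. Now deg[1]=0, deg[3]=1.
Step 7: smallest deg-1 vertex = 3, p_7 = 11. Add edge {3,11}. Now deg[3]=0, deg[11]=1.
Step 8: smallest deg-1 vertex = 10, p_8 = 5. Add edge {5,10}. Now deg[10]=0, deg[5]=1.
Step 9: smallest deg-1 vertex = 5, p_9 = 7. Add edge {5,7}. Now deg[5]=0, deg[7]=1.
Final: two remaining deg-1 vertices are 7, 11. Add edge {7,11}.

Answer: 4 8
6 9
8 9
2 8
1 2
1 3
3 11
5 10
5 7
7 11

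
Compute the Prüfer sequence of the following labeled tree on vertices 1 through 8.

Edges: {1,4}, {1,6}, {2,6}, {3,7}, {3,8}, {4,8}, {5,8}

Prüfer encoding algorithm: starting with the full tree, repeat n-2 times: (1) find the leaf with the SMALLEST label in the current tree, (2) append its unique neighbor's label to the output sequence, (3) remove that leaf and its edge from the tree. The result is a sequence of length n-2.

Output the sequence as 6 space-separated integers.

Answer: 6 8 1 4 8 3

Derivation:
Step 1: leaves = {2,5,7}. Remove smallest leaf 2, emit neighbor 6.
Step 2: leaves = {5,6,7}. Remove smallest leaf 5, emit neighbor 8.
Step 3: leaves = {6,7}. Remove smallest leaf 6, emit neighbor 1.
Step 4: leaves = {1,7}. Remove smallest leaf 1, emit neighbor 4.
Step 5: leaves = {4,7}. Remove smallest leaf 4, emit neighbor 8.
Step 6: leaves = {7,8}. Remove smallest leaf 7, emit neighbor 3.
Done: 2 vertices remain (3, 8). Sequence = [6 8 1 4 8 3]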